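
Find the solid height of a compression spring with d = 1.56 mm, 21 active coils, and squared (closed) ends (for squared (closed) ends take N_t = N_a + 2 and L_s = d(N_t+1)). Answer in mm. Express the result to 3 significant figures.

squared (closed) ends: N_t = N_a + 2 = 21 + 2 = 23
L_s = d·(N_t+1) = 1.56 × 24 = 37.44 mm

37.4 mm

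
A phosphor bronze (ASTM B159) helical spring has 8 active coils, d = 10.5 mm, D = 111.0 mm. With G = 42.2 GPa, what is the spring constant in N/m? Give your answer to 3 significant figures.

k = Gd⁴/(8D³N_a) = (42.2×10³ × 10.5⁴) / (8 × 111.0³ × 8)
  = 5.12944e+08 / 8.75284e+07 = 5.8603 N/mm = 5860.3 N/m

5860 N/m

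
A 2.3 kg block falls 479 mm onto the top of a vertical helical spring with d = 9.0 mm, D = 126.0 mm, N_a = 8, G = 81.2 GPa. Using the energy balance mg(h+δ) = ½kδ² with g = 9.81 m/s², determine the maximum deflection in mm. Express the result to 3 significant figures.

k = Gd⁴/(8D³N_a) = (81.2×10³)(9.0⁴)/(8·126.0³·8) = 4.1614 N/mm
W = mg = 2.3 × 9.81 = 22.563 N
½kδ² − Wδ − Wh = 0 → δ = (W + √(W² + 2kWh))/k
δ = (22.563 + √(509.09 + 89949.1))/4.1614 = (22.563 + 300.76)/4.1614 = 77.697 mm

77.7 mm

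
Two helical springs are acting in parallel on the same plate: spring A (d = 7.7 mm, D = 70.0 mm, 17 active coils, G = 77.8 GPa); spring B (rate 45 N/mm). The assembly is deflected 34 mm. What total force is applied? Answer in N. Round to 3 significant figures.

k_A = Gd⁴/(8D³N_a) = (77.8×10³)(7.7⁴)/(8·70.0³·17) = 5.8629 N/mm
Parallel: k_eq = 5.8629 + 45 = 50.863 N/mm
F = k_eq·δ = 50.863·34 = 1729.3 N

1730 N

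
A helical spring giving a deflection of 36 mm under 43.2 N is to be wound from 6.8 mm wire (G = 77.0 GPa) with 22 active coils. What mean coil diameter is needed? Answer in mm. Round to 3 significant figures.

Required rate k = F/δ = 43.2/36 = 1.2 N/mm
D = (Gd⁴/(8N_a·k))^(1/3) = (77.0×10³·6.8⁴/(8·22·1.2))^(1/3)
  = (779529)^(1/3) = 92.0331 mm

92.0 mm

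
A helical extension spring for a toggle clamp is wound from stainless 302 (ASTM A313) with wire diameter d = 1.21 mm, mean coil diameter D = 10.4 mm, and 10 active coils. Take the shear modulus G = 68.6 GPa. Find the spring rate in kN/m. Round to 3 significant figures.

1.63 kN/m

k = Gd⁴/(8D³N_a) = (68.6×10³ × 1.21⁴) / (8 × 10.4³ × 10)
  = 147050 / 89989.1 = 1.6341 N/mm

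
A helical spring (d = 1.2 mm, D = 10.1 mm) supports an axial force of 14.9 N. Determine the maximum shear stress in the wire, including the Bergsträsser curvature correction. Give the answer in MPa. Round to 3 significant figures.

Spring index C = D/d = 10.1/1.2 = 8.4167
K_B = (4C+2)/(4C−3) = 35.667/30.667 = 1.1630
τ₀ = 8FD/(πd³) = 8·14.9·10.1/(π·1.2³) = 1203.92/5.4287 = 221.77 MPa
τ_max = K·τ₀ = 1.1630 × 221.77 = 257.93 MPa

258 MPa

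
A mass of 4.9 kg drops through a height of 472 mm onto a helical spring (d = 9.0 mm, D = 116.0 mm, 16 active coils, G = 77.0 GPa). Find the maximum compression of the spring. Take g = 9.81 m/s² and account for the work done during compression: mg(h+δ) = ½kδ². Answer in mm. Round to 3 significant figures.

k = Gd⁴/(8D³N_a) = (77.0×10³)(9.0⁴)/(8·116.0³·16) = 2.5286 N/mm
W = mg = 4.9 × 9.81 = 48.069 N
½kδ² − Wδ − Wh = 0 → δ = (W + √(W² + 2kWh))/k
δ = (48.069 + √(2310.6 + 114740))/2.5286 = (48.069 + 342.13)/2.5286 = 154.31 mm

154 mm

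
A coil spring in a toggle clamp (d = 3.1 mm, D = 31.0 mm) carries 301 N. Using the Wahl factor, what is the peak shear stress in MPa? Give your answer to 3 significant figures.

Spring index C = D/d = 31.0/3.1 = 10.0000
K_W = (4C−1)/(4C−4) + 0.615/C = 39.000/36.000 + 0.0615 = 1.1448
τ₀ = 8FD/(πd³) = 8·301·31.0/(π·3.1³) = 74648/93.591 = 797.6 MPa
τ_max = K·τ₀ = 1.1448 × 797.6 = 913.12 MPa

913 MPa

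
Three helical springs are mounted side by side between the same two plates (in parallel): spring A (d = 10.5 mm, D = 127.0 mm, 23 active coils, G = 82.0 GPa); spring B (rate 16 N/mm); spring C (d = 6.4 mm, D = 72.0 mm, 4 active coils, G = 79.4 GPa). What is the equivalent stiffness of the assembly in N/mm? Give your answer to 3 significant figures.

k_A = Gd⁴/(8D³N_a) = (82.0×10³)(10.5⁴)/(8·127.0³·23) = 2.6445 N/mm
k_C = Gd⁴/(8D³N_a) = (79.4×10³)(6.4⁴)/(8·72.0³·4) = 11.153 N/mm
Parallel: k_eq = 2.6445 + 16 + 11.153 = 29.798 N/mm

29.8 N/mm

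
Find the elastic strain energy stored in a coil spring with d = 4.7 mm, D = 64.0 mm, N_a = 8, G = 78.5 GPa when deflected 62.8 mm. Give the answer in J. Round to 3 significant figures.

4.50 J

k = Gd⁴/(8D³N_a) = (78.5×10³)(4.7⁴)/(8·64.0³·8) = 2.2832 N/mm
U = ½kδ² = 0.5 × 2.2832 × 62.8² = 4502.3 N·mm = 4.5023 J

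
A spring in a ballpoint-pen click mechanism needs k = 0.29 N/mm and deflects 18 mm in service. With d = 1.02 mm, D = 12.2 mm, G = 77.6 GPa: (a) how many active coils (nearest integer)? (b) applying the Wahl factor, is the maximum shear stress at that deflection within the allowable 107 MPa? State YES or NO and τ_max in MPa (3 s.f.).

N_a = Gd⁴/(8D³k) = (77.6×10³)(1.02⁴)/(8·12.2³·0.29) = 19.94 → N_a = 20
Actual rate k = Gd⁴/(8D³·20) = 0.28911 N/mm
Working load F = kδ = 0.28911·18 = 5.204 N
C = 12.2/1.02 = 11.9608; K_W = (4C−1)/(4C−4)+0.615/C = 1.1198
τ_max = K_W·8FD/(πd³) = 1.1198·152.35 = 170.61 MPa
τ_max > 107 MPa → exceeds allowable

(a) 20 coils; (b) NO, τ_max = 171 MPa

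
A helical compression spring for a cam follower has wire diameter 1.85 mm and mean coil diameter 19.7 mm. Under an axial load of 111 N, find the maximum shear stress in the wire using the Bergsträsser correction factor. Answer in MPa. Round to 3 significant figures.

Spring index C = D/d = 19.7/1.85 = 10.6486
K_B = (4C+2)/(4C−3) = 44.595/39.595 = 1.1263
τ₀ = 8FD/(πd³) = 8·111·19.7/(π·1.85³) = 17493.6/19.891 = 879.46 MPa
τ_max = K·τ₀ = 1.1263 × 879.46 = 990.51 MPa

991 MPa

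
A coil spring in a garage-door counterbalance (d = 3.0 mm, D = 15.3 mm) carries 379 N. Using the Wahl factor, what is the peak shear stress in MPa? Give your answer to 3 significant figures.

713 MPa

Spring index C = D/d = 15.3/3.0 = 5.1000
K_W = (4C−1)/(4C−4) + 0.615/C = 19.400/16.400 + 0.1206 = 1.3035
τ₀ = 8FD/(πd³) = 8·379·15.3/(π·3.0³) = 46389.6/84.823 = 546.9 MPa
τ_max = K·τ₀ = 1.3035 × 546.9 = 712.89 MPa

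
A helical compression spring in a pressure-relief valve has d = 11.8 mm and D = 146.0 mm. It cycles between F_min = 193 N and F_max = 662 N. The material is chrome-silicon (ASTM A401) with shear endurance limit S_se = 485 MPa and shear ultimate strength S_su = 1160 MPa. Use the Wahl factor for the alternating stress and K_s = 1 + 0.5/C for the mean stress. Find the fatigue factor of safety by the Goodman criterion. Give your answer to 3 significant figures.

C = D/d = 146.0/11.8 = 12.3729; K_W = (4C−1)/(4C−4)+0.615/C = 1.1157; K_s = 1+0.5/C = 1.0404
F_a = (F_max−F_min)/2 = 234.5 N; F_m = (F_max+F_min)/2 = 427.5 N
τ_a = K_W·8F_aD/(πd³) = 1.1157 × 53.063 = 59.2 MPa
τ_m = K_s·8F_mD/(πd³) = 1.0404 × 96.735 = 100.64 MPa
Goodman: 1/n_f = τ_a/S_se + τ_m/S_su = 59.2/485 + 100.64/1160 = 0.12206 + 0.08676 = 0.20882
n_f = 1/0.20882 = 4.789

4.79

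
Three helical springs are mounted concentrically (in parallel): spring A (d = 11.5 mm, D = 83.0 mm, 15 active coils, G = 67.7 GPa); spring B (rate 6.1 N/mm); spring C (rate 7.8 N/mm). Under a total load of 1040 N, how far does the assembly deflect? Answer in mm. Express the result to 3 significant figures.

k_A = Gd⁴/(8D³N_a) = (67.7×10³)(11.5⁴)/(8·83.0³·15) = 17.257 N/mm
Parallel: k_eq = 17.257 + 6.1 + 7.8 = 31.157 N/mm
δ = F/k_eq = 1040/31.157 = 33.379 mm

33.4 mm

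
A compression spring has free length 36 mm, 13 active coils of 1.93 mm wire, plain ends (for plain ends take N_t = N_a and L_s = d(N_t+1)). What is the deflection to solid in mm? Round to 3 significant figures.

8.98 mm

N_t = 13; L_s = 1.93·14 = 27.02 mm
δ_solid = L₀ − L_s = 36 − 27.02 = 8.98 mm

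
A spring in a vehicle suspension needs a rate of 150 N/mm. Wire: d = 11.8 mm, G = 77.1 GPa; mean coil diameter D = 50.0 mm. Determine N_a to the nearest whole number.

N_a = Gd⁴/(8D³k) = (77.1×10³ × 11.8⁴)/(8 × 50.0³ × 150)
    = 1.4948e+09 / 1.5e+08 = 9.965 → 10 coils

10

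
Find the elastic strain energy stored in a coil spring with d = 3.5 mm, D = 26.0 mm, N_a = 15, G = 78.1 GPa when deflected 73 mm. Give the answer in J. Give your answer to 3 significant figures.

k = Gd⁴/(8D³N_a) = (78.1×10³)(3.5⁴)/(8·26.0³·15) = 5.5568 N/mm
U = ½kδ² = 0.5 × 5.5568 × 73² = 14806 N·mm = 14.806 J

14.8 J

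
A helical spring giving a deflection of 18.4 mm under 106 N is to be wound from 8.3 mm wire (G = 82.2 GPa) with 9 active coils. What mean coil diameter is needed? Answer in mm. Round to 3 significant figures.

98.0 mm

Required rate k = F/δ = 106/18.4 = 5.7609 N/mm
D = (Gd⁴/(8N_a·k))^(1/3) = (82.2×10³·8.3⁴/(8·9·5.7609))^(1/3)
  = (940510)^(1/3) = 97.9763 mm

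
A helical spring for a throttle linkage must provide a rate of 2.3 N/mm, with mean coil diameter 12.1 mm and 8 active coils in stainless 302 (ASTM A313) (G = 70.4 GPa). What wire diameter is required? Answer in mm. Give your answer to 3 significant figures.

1.39 mm

d = (8D³N_a·k / G)^(1/4) = (8·12.1³·8·2.3 / (70.4×10³))^0.25
  = (3.7042)^0.25 = 1.3873 mm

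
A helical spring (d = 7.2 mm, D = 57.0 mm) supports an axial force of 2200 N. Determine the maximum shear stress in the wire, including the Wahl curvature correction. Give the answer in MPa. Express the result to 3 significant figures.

1010 MPa

Spring index C = D/d = 57.0/7.2 = 7.9167
K_W = (4C−1)/(4C−4) + 0.615/C = 30.667/27.667 + 0.0777 = 1.1861
τ₀ = 8FD/(πd³) = 8·2200·57.0/(π·7.2³) = 1.0032e+06/1172.6 = 855.54 MPa
τ_max = K·τ₀ = 1.1861 × 855.54 = 1014.8 MPa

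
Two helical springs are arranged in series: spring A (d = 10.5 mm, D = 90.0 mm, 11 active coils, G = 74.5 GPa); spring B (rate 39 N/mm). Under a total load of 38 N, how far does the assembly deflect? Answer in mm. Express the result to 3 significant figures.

k_A = Gd⁴/(8D³N_a) = (74.5×10³)(10.5⁴)/(8·90.0³·11) = 14.116 N/mm
Series: 1/k_eq = 1/14.116 + 1/39 = 0.096484; k_eq = 10.364 N/mm
δ = F/k_eq = 38/10.364 = 3.6664 mm

3.67 mm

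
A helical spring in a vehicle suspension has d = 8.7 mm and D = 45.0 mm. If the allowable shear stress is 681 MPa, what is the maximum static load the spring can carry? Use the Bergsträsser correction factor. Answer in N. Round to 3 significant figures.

3050 N

C = D/d = 45.0/8.7 = 5.1724
K_B = (4C+2)/(4C−3) = 22.690/17.690 = 1.2827
τ_max = K·8FD/(πd³) → F_max = τ_allow·πd³/(8DK)
F_max = 681·π·8.7³/(8·45.0·1.2827) = 1.4088e+06/461.75 = 3051 N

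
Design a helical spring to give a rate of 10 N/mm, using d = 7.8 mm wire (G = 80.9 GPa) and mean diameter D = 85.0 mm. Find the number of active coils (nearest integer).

N_a = Gd⁴/(8D³k) = (80.9×10³ × 7.8⁴)/(8 × 85.0³ × 10)
    = 2.99452e+08 / 4.913e+07 = 6.095 → 6 coils

6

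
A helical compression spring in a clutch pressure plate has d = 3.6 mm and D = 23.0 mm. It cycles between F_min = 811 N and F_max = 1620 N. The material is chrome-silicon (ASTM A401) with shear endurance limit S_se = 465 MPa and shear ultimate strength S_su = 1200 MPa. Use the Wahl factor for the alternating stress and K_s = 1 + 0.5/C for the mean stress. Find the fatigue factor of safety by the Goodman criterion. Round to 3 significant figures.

C = D/d = 23.0/3.6 = 6.3889; K_W = (4C−1)/(4C−4)+0.615/C = 1.2354; K_s = 1+0.5/C = 1.0783
F_a = (F_max−F_min)/2 = 404.5 N; F_m = (F_max+F_min)/2 = 1215.5 N
τ_a = K_W·8F_aD/(πd³) = 1.2354 × 507.78 = 627.33 MPa
τ_m = K_s·8F_mD/(πd³) = 1.0783 × 1525.9 = 1645.3 MPa
Goodman: 1/n_f = τ_a/S_se + τ_m/S_su = 627.33/465 + 1645.3/1200 = 1.34911 + 1.37106 = 2.7202
n_f = 1/2.7202 = 0.3676

0.368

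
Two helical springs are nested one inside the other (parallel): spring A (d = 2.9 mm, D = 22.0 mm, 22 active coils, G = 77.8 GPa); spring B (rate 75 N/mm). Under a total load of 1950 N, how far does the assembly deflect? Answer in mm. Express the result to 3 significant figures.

k_A = Gd⁴/(8D³N_a) = (77.8×10³)(2.9⁴)/(8·22.0³·22) = 2.9362 N/mm
Parallel: k_eq = 2.9362 + 75 = 77.936 N/mm
δ = F/k_eq = 1950/77.936 = 25.02 mm

25.0 mm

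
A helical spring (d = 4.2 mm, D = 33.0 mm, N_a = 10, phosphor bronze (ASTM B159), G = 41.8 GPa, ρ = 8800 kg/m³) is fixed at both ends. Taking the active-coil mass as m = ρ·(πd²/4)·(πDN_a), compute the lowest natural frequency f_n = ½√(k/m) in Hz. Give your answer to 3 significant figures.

k = Gd⁴/(8D³N_a) = (41.8×10³)(4.2⁴)/(8·33.0³·10) = 4.5242 N/mm = 4524.2 N/m
Wire length L = πDN_a = π·33.0·10 = 1036.7 mm
m = ρ·(πd²/4)·L = 8800 × 13.854×10⁻⁶ m² × 1.0367 m = 0.1264 kg
f_n = ½√(k/m) = 0.5·√(4524.2/0.1264) = 0.5·√(35794) = 94.596 Hz

94.6 Hz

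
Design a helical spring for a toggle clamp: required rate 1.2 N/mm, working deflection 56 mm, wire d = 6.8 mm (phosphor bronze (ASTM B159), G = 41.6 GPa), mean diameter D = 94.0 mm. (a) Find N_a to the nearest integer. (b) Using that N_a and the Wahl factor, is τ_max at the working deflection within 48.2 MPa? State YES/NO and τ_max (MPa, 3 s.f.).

(a) 11 coils; (b) NO, τ_max = 57.2 MPa

N_a = Gd⁴/(8D³k) = (41.6×10³)(6.8⁴)/(8·94.0³·1.2) = 11.16 → N_a = 11
Actual rate k = Gd⁴/(8D³·11) = 1.2169 N/mm
Working load F = kδ = 1.2169·56 = 68.148 N
C = 94.0/6.8 = 13.8235; K_W = (4C−1)/(4C−4)+0.615/C = 1.1030
τ_max = K_W·8FD/(πd³) = 1.1030·51.879 = 57.221 MPa
τ_max > 48.2 MPa → exceeds allowable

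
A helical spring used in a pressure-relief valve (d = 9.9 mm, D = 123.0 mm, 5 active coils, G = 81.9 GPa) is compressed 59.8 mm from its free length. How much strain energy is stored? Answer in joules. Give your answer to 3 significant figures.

k = Gd⁴/(8D³N_a) = (81.9×10³)(9.9⁴)/(8·123.0³·5) = 10.569 N/mm
U = ½kδ² = 0.5 × 10.569 × 59.8² = 18898 N·mm = 18.898 J

18.9 J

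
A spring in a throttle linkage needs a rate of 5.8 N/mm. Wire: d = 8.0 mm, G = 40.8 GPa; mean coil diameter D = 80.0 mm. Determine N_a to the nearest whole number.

N_a = Gd⁴/(8D³k) = (40.8×10³ × 8.0⁴)/(8 × 80.0³ × 5.8)
    = 1.67117e+08 / 2.37568e+07 = 7.034 → 7 coils

7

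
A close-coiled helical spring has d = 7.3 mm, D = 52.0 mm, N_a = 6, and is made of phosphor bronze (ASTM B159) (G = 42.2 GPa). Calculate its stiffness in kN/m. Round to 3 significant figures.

17.8 kN/m

k = Gd⁴/(8D³N_a) = (42.2×10³ × 7.3⁴) / (8 × 52.0³ × 6)
  = 1.19841e+08 / 6.74918e+06 = 17.756 N/mm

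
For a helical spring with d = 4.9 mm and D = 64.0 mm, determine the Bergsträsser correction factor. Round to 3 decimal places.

C = D/d = 64.0/4.9 = 13.0612
K_B = (4C+2)/(4C−3) = 54.245/49.245 = 1.1015

1.102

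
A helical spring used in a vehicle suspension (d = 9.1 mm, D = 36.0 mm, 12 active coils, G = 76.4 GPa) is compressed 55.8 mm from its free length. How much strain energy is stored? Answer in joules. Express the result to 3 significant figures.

k = Gd⁴/(8D³N_a) = (76.4×10³)(9.1⁴)/(8·36.0³·12) = 116.97 N/mm
U = ½kδ² = 0.5 × 116.97 × 55.8² = 1.821e+05 N·mm = 182.1 J

182 J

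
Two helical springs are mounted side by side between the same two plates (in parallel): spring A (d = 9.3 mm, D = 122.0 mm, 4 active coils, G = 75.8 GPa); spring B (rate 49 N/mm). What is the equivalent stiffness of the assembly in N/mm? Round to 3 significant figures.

58.8 N/mm

k_A = Gd⁴/(8D³N_a) = (75.8×10³)(9.3⁴)/(8·122.0³·4) = 9.7582 N/mm
Parallel: k_eq = 9.7582 + 49 = 58.758 N/mm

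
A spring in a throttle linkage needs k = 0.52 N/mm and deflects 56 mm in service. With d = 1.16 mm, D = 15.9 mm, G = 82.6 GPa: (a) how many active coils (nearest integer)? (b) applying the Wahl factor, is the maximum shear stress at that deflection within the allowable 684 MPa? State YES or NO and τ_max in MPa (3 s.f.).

N_a = Gd⁴/(8D³k) = (82.6×10³)(1.16⁴)/(8·15.9³·0.52) = 8.944 → N_a = 9
Actual rate k = Gd⁴/(8D³·9) = 0.51676 N/mm
Working load F = kδ = 0.51676·56 = 28.939 N
C = 15.9/1.16 = 13.7069; K_W = (4C−1)/(4C−4)+0.615/C = 1.1039
τ_max = K_W·8FD/(πd³) = 1.1039·750.65 = 828.64 MPa
τ_max > 684 MPa → exceeds allowable

(a) 9 coils; (b) NO, τ_max = 829 MPa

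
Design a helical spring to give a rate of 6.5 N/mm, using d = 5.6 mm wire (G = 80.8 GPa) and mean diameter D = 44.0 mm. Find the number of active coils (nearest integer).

18

N_a = Gd⁴/(8D³k) = (80.8×10³ × 5.6⁴)/(8 × 44.0³ × 6.5)
    = 7.94627e+07 / 4.42957e+06 = 17.94 → 18 coils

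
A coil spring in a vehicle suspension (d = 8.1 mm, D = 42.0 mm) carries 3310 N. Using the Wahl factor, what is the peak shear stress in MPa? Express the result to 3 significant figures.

865 MPa

Spring index C = D/d = 42.0/8.1 = 5.1852
K_W = (4C−1)/(4C−4) + 0.615/C = 19.741/16.741 + 0.1186 = 1.2978
τ₀ = 8FD/(πd³) = 8·3310·42.0/(π·8.1³) = 1.11216e+06/1669.6 = 666.14 MPa
τ_max = K·τ₀ = 1.2978 × 666.14 = 864.52 MPa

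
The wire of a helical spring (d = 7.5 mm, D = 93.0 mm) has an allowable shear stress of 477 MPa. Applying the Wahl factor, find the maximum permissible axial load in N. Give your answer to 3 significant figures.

762 N

C = D/d = 93.0/7.5 = 12.4000
K_W = (4C−1)/(4C−4) + 0.615/C = 48.600/45.600 + 0.0496 = 1.1154
τ_max = K·8FD/(πd³) → F_max = τ_allow·πd³/(8DK)
F_max = 477·π·7.5³/(8·93.0·1.1154) = 6.322e+05/829.85 = 761.82 N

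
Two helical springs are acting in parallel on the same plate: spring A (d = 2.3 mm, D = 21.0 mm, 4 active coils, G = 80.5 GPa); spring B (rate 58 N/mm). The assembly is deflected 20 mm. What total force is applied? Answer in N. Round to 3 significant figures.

k_A = Gd⁴/(8D³N_a) = (80.5×10³)(2.3⁴)/(8·21.0³·4) = 7.6015 N/mm
Parallel: k_eq = 7.6015 + 58 = 65.602 N/mm
F = k_eq·δ = 65.602·20 = 1312 N

1310 N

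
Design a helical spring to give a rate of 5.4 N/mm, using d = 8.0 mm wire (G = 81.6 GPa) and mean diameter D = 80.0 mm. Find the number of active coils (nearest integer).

15

N_a = Gd⁴/(8D³k) = (81.6×10³ × 8.0⁴)/(8 × 80.0³ × 5.4)
    = 3.34234e+08 / 2.21184e+07 = 15.11 → 15 coils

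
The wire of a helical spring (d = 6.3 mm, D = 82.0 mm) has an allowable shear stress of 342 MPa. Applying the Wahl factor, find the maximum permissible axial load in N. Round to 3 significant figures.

C = D/d = 82.0/6.3 = 13.0159
K_W = (4C−1)/(4C−4) + 0.615/C = 51.063/48.063 + 0.0473 = 1.1097
τ_max = K·8FD/(πd³) → F_max = τ_allow·πd³/(8DK)
F_max = 342·π·6.3³/(8·82.0·1.1097) = 2.6866e+05/727.94 = 369.06 N

369 N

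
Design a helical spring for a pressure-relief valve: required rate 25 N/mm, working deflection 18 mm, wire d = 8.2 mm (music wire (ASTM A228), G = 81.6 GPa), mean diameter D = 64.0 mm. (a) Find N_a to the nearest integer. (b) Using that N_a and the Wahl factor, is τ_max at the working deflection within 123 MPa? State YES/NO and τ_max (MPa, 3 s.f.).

(a) 7 coils; (b) NO, τ_max = 159 MPa

N_a = Gd⁴/(8D³k) = (81.6×10³)(8.2⁴)/(8·64.0³·25) = 7.037 → N_a = 7
Actual rate k = Gd⁴/(8D³·7) = 25.131 N/mm
Working load F = kδ = 25.131·18 = 452.37 N
C = 64.0/8.2 = 7.8049; K_W = (4C−1)/(4C−4)+0.615/C = 1.1890
τ_max = K_W·8FD/(πd³) = 1.1890·133.71 = 158.98 MPa
τ_max > 123 MPa → exceeds allowable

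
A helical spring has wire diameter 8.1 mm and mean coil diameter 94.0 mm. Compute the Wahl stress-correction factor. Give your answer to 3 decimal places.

C = D/d = 94.0/8.1 = 11.6049
K_W = (4C−1)/(4C−4) + 0.615/C = 45.420/42.420 + 0.0530 = 1.1237

1.124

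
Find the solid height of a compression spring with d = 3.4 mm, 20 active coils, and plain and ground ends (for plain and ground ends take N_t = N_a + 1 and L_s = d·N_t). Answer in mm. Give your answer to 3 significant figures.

71.4 mm

plain and ground ends: N_t = N_a + 1 = 20 + 1 = 21
L_s = d·N_t = 3.4 × 21 = 71.4 mm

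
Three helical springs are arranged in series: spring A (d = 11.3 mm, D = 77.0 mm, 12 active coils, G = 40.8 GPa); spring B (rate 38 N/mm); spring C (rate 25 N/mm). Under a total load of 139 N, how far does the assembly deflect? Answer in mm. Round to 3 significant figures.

k_A = Gd⁴/(8D³N_a) = (40.8×10³)(11.3⁴)/(8·77.0³·12) = 15.179 N/mm
Series: 1/k_eq = 1/15.179 + 1/38 + 1/25 = 0.1322; k_eq = 7.5644 N/mm
δ = F/k_eq = 139/7.5644 = 18.376 mm

18.4 mm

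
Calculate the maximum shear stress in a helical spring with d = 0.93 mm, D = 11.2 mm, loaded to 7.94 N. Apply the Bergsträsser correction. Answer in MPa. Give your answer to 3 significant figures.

Spring index C = D/d = 11.2/0.93 = 12.0430
K_B = (4C+2)/(4C−3) = 50.172/45.172 = 1.1107
τ₀ = 8FD/(πd³) = 8·7.94·11.2/(π·0.93³) = 711.424/2.527 = 281.53 MPa
τ_max = K·τ₀ = 1.1107 × 281.53 = 312.7 MPa

313 MPa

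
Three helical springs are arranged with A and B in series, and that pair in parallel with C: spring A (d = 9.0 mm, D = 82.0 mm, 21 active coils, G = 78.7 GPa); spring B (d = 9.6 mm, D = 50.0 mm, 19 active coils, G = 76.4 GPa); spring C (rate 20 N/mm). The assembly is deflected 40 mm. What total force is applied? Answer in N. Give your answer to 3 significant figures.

992 N

k_A = Gd⁴/(8D³N_a) = (78.7×10³)(9.0⁴)/(8·82.0³·21) = 5.5743 N/mm
k_B = Gd⁴/(8D³N_a) = (76.4×10³)(9.6⁴)/(8·50.0³·19) = 34.153 N/mm
Springs A,B series: k_AB = 1/(1/5.5743+1/34.153) = 4.7922 N/mm; parallel with C: k_eq = 4.7922+20 = 24.792 N/mm
F = k_eq·δ = 24.792·40 = 991.69 N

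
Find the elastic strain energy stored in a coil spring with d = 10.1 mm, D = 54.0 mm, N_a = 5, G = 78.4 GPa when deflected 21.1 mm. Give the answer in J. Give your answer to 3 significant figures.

28.8 J

k = Gd⁴/(8D³N_a) = (78.4×10³)(10.1⁴)/(8·54.0³·5) = 129.53 N/mm
U = ½kδ² = 0.5 × 129.53 × 21.1² = 28833 N·mm = 28.833 J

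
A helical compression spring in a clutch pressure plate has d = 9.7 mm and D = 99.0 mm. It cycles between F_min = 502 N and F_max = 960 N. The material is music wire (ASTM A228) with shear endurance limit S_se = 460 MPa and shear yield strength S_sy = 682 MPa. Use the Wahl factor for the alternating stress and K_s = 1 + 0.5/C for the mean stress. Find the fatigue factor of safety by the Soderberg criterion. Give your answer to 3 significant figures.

2.14

C = D/d = 99.0/9.7 = 10.2062; K_W = (4C−1)/(4C−4)+0.615/C = 1.1417; K_s = 1+0.5/C = 1.0490
F_a = (F_max−F_min)/2 = 229 N; F_m = (F_max+F_min)/2 = 731 N
τ_a = K_W·8F_aD/(πd³) = 1.1417 × 63.255 = 72.22 MPa
τ_m = K_s·8F_mD/(πd³) = 1.0490 × 201.92 = 211.81 MPa
Soderberg: 1/n_f = τ_a/S_se + τ_m/S_sy = 72.22/460 + 211.81/682 = 0.15700 + 0.31057 = 0.46757
n_f = 1/0.46757 = 2.139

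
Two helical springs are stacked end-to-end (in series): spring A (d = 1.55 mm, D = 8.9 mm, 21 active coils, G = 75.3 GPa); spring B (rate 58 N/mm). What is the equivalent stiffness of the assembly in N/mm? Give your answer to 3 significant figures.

k_A = Gd⁴/(8D³N_a) = (75.3×10³)(1.55⁴)/(8·8.9³·21) = 3.6698 N/mm
Series: 1/k_eq = 1/3.6698 + 1/58 = 0.28974; k_eq = 3.4514 N/mm

3.45 N/mm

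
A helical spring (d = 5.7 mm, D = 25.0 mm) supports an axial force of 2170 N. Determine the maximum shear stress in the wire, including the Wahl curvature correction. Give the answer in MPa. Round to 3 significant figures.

1020 MPa

Spring index C = D/d = 25.0/5.7 = 4.3860
K_W = (4C−1)/(4C−4) + 0.615/C = 16.544/13.544 + 0.1402 = 1.3617
τ₀ = 8FD/(πd³) = 8·2170·25.0/(π·5.7³) = 434000/581.8 = 745.96 MPa
τ_max = K·τ₀ = 1.3617 × 745.96 = 1015.8 MPa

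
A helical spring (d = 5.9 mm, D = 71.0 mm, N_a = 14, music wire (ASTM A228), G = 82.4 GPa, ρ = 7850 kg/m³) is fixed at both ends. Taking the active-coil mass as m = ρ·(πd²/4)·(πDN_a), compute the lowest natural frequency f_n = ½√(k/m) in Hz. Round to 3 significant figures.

30.5 Hz

k = Gd⁴/(8D³N_a) = (82.4×10³)(5.9⁴)/(8·71.0³·14) = 2.4908 N/mm = 2490.8 N/m
Wire length L = πDN_a = π·71.0·14 = 3122.7 mm
m = ρ·(πd²/4)·L = 7850 × 27.34×10⁻⁶ m² × 3.1227 m = 0.67019 kg
f_n = ½√(k/m) = 0.5·√(2490.8/0.67019) = 0.5·√(3716.6) = 30.482 Hz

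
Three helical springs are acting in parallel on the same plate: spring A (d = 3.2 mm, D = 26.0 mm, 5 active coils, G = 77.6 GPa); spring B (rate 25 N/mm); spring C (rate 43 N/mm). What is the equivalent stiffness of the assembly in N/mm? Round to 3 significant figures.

k_A = Gd⁴/(8D³N_a) = (77.6×10³)(3.2⁴)/(8·26.0³·5) = 11.574 N/mm
Parallel: k_eq = 11.574 + 25 + 43 = 79.574 N/mm

79.6 N/mm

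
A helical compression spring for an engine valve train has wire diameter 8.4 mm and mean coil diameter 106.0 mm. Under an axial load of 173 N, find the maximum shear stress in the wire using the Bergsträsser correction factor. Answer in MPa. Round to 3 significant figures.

Spring index C = D/d = 106.0/8.4 = 12.6190
K_B = (4C+2)/(4C−3) = 52.476/47.476 = 1.1053
τ₀ = 8FD/(πd³) = 8·173·106.0/(π·8.4³) = 146704/1862 = 78.787 MPa
τ_max = K·τ₀ = 1.1053 × 78.787 = 87.084 MPa

87.1 MPa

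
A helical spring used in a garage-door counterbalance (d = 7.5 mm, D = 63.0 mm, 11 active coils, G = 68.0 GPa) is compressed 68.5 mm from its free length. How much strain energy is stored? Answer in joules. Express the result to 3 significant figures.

k = Gd⁴/(8D³N_a) = (68.0×10³)(7.5⁴)/(8·63.0³·11) = 9.778 N/mm
U = ½kδ² = 0.5 × 9.778 × 68.5² = 22940 N·mm = 22.94 J

22.9 J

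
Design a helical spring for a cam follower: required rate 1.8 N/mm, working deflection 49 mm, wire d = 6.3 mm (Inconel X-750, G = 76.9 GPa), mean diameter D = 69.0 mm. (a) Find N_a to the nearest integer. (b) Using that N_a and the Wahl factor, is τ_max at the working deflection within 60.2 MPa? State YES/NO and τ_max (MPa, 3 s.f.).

N_a = Gd⁴/(8D³k) = (76.9×10³)(6.3⁴)/(8·69.0³·1.8) = 25.61 → N_a = 26
Actual rate k = Gd⁴/(8D³·26) = 1.7729 N/mm
Working load F = kδ = 1.7729·49 = 86.871 N
C = 69.0/6.3 = 10.9524; K_W = (4C−1)/(4C−4)+0.615/C = 1.1315
τ_max = K_W·8FD/(πd³) = 1.1315·61.044 = 69.072 MPa
τ_max > 60.2 MPa → exceeds allowable

(a) 26 coils; (b) NO, τ_max = 69.1 MPa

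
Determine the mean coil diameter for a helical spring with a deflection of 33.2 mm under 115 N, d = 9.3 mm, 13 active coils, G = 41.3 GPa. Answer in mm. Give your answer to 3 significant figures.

Required rate k = F/δ = 115/33.2 = 3.4639 N/mm
D = (Gd⁴/(8N_a·k))^(1/3) = (41.3×10³·9.3⁴/(8·13·3.4639))^(1/3)
  = (857608)^(1/3) = 95.0086 mm

95.0 mm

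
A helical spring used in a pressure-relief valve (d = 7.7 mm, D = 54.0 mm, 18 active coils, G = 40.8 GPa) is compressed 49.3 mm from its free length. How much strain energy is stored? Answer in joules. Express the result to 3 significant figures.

7.69 J

k = Gd⁴/(8D³N_a) = (40.8×10³)(7.7⁴)/(8·54.0³·18) = 6.3253 N/mm
U = ½kδ² = 0.5 × 6.3253 × 49.3² = 7686.8 N·mm = 7.6868 J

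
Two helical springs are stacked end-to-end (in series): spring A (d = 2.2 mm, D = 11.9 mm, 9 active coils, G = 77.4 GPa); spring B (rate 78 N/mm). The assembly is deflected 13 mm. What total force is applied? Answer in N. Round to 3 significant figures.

k_A = Gd⁴/(8D³N_a) = (77.4×10³)(2.2⁴)/(8·11.9³·9) = 14.944 N/mm
Series: 1/k_eq = 1/14.944 + 1/78 = 0.079738; k_eq = 12.541 N/mm
F = k_eq·δ = 12.541·13 = 163.03 N

163 N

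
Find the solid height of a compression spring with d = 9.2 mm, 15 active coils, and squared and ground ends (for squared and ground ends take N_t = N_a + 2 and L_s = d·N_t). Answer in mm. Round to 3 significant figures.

squared and ground ends: N_t = N_a + 2 = 15 + 2 = 17
L_s = d·N_t = 9.2 × 17 = 156.4 mm

156 mm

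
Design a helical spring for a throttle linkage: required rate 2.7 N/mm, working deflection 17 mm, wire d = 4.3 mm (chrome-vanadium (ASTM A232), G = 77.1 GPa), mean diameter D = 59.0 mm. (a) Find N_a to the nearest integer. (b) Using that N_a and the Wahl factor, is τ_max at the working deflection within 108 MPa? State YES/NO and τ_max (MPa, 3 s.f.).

(a) 6 coils; (b) YES, τ_max = 94.8 MPa

N_a = Gd⁴/(8D³k) = (77.1×10³)(4.3⁴)/(8·59.0³·2.7) = 5.942 → N_a = 6
Actual rate k = Gd⁴/(8D³·6) = 2.6738 N/mm
Working load F = kδ = 2.6738·17 = 45.455 N
C = 59.0/4.3 = 13.7209; K_W = (4C−1)/(4C−4)+0.615/C = 1.1038
τ_max = K_W·8FD/(πd³) = 1.1038·85.895 = 94.809 MPa
τ_max ≤ 108 MPa → acceptable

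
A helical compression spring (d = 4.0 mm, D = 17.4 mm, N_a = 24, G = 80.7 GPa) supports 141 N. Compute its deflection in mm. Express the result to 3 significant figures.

k = Gd⁴/(8D³N_a) = (80.7×10³)(4.0⁴)/(8·17.4³·24) = 20.425 N/mm
δ = F/k = 141 / 20.425 = 6.9033 mm

6.90 mm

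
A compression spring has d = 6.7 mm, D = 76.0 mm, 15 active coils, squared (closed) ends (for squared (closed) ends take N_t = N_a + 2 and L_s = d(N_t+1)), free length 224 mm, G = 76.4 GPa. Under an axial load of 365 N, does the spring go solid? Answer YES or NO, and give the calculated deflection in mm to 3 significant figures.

k = Gd⁴/(8D³N_a) = (76.4×10³)(6.7⁴)/(8·76.0³·15) = 2.9226 N/mm
N_t = 17; L_s = 6.7·18 = 120.6 mm; δ_solid = L₀ − L_s = 224 − 120.6 = 103.4 mm
δ = F/k = 365/2.9226 = 124.89 mm
δ ≥ δ_solid → spring goes solid

YES, δ = 125 mm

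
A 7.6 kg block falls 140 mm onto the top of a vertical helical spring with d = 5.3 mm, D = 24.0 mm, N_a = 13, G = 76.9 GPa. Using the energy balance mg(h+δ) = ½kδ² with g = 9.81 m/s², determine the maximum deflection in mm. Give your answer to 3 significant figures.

k = Gd⁴/(8D³N_a) = (76.9×10³)(5.3⁴)/(8·24.0³·13) = 42.205 N/mm
W = mg = 7.6 × 9.81 = 74.556 N
½kδ² − Wδ − Wh = 0 → δ = (W + √(W² + 2kWh))/k
δ = (74.556 + √(5558.6 + 881056))/42.205 = (74.556 + 941.6)/42.205 = 24.077 mm

24.1 mm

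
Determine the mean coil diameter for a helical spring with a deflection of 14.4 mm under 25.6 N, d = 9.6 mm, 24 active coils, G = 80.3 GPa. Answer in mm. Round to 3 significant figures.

126 mm

Required rate k = F/δ = 25.6/14.4 = 1.7778 N/mm
D = (Gd⁴/(8N_a·k))^(1/3) = (80.3×10³·9.6⁴/(8·24·1.7778))^(1/3)
  = (1.99812e+06)^(1/3) = 125.9526 mm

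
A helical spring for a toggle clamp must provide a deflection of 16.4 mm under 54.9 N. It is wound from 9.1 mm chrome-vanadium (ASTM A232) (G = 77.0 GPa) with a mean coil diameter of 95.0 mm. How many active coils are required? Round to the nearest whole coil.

23

Required rate k = F/δ = 54.9/16.4 = 3.3476 N/mm
N_a = Gd⁴/(8D³k) = (77.0×10³ × 9.1⁴)/(8 × 95.0³ × 3.3476)
    = 5.28027e+08 / 2.29609e+07 = 23 → 23 coils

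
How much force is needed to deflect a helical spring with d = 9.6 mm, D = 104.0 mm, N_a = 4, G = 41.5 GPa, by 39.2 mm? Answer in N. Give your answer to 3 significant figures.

384 N

k = Gd⁴/(8D³N_a) = (41.5×10³)(9.6⁴)/(8·104.0³·4) = 9.7923 N/mm
F = k·δ = 9.7923 × 39.2 = 383.86 N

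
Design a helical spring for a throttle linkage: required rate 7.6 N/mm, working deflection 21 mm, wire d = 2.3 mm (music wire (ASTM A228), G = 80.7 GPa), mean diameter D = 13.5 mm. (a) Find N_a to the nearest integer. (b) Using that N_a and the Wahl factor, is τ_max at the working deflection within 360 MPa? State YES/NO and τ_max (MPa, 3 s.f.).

N_a = Gd⁴/(8D³k) = (80.7×10³)(2.3⁴)/(8·13.5³·7.6) = 15.1 → N_a = 15
Actual rate k = Gd⁴/(8D³·15) = 7.649 N/mm
Working load F = kδ = 7.649·21 = 160.63 N
C = 13.5/2.3 = 5.8696; K_W = (4C−1)/(4C−4)+0.615/C = 1.2588
τ_max = K_W·8FD/(πd³) = 1.2588·453.85 = 571.3 MPa
τ_max > 360 MPa → exceeds allowable

(a) 15 coils; (b) NO, τ_max = 571 MPa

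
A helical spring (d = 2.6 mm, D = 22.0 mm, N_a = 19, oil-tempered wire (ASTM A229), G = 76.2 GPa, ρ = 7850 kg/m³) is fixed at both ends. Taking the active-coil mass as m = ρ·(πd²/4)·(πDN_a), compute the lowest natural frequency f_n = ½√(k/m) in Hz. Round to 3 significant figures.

k = Gd⁴/(8D³N_a) = (76.2×10³)(2.6⁴)/(8·22.0³·19) = 2.1515 N/mm = 2151.5 N/m
Wire length L = πDN_a = π·22.0·19 = 1313.2 mm
m = ρ·(πd²/4)·L = 7850 × 5.3093×10⁻⁶ m² × 1.3132 m = 0.054731 kg
f_n = ½√(k/m) = 0.5·√(2151.5/0.054731) = 0.5·√(39310) = 99.134 Hz

99.1 Hz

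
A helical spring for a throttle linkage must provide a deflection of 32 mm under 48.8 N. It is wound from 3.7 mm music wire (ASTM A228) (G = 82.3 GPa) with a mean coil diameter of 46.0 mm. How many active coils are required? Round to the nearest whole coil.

Required rate k = F/δ = 48.8/32 = 1.525 N/mm
N_a = Gd⁴/(8D³k) = (82.3×10³ × 3.7⁴)/(8 × 46.0³ × 1.525)
    = 1.54243e+07 / 1.1875e+06 = 12.99 → 13 coils

13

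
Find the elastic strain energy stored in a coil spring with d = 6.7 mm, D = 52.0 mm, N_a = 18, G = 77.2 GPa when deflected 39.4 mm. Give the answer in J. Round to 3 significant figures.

k = Gd⁴/(8D³N_a) = (77.2×10³)(6.7⁴)/(8·52.0³·18) = 7.6832 N/mm
U = ½kδ² = 0.5 × 7.6832 × 39.4² = 5963.6 N·mm = 5.9636 J

5.96 J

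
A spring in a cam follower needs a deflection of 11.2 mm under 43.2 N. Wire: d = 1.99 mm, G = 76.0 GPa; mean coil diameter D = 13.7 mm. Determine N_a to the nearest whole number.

15

Required rate k = F/δ = 43.2/11.2 = 3.8571 N/mm
N_a = Gd⁴/(8D³k) = (76.0×10³ × 1.99⁴)/(8 × 13.7³ × 3.8571)
    = 1.19186e+06 / 79344.6 = 15.02 → 15 coils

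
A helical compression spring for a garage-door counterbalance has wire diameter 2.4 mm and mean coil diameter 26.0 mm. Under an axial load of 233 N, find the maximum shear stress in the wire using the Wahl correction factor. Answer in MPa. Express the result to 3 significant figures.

1260 MPa

Spring index C = D/d = 26.0/2.4 = 10.8333
K_W = (4C−1)/(4C−4) + 0.615/C = 42.333/39.333 + 0.0568 = 1.1330
τ₀ = 8FD/(πd³) = 8·233·26.0/(π·2.4³) = 48464/43.429 = 1115.9 MPa
τ_max = K·τ₀ = 1.1330 × 1115.9 = 1264.4 MPa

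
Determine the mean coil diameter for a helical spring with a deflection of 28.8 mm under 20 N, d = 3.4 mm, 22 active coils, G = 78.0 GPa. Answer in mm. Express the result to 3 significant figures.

Required rate k = F/δ = 20/28.8 = 0.69444 N/mm
D = (Gd⁴/(8N_a·k))^(1/3) = (78.0×10³·3.4⁴/(8·22·0.69444))^(1/3)
  = (85282.5)^(1/3) = 44.0170 mm

44.0 mm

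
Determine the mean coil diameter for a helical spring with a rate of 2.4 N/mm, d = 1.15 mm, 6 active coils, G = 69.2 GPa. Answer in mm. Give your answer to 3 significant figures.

D = (Gd⁴/(8N_a·k))^(1/3) = (69.2×10³·1.15⁴/(8·6·2.4))^(1/3)
  = (1050.62)^(1/3) = 10.1660 mm

10.2 mm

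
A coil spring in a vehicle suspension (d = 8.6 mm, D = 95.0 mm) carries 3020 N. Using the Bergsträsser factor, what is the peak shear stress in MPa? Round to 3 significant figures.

1290 MPa

Spring index C = D/d = 95.0/8.6 = 11.0465
K_B = (4C+2)/(4C−3) = 46.186/41.186 = 1.1214
τ₀ = 8FD/(πd³) = 8·3020·95.0/(π·8.6³) = 2.2952e+06/1998.2 = 1148.6 MPa
τ_max = K·τ₀ = 1.1214 × 1148.6 = 1288.1 MPa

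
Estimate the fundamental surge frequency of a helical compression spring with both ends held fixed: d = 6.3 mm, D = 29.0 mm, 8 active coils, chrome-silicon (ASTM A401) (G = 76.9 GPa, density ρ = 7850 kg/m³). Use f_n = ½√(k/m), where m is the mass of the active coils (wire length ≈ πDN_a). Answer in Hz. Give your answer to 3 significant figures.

330 Hz

k = Gd⁴/(8D³N_a) = (76.9×10³)(6.3⁴)/(8·29.0³·8) = 77.609 N/mm = 77609 N/m
Wire length L = πDN_a = π·29.0·8 = 728.85 mm
m = ρ·(πd²/4)·L = 7850 × 31.172×10⁻⁶ m² × 0.72885 m = 0.17835 kg
f_n = ½√(k/m) = 0.5·√(77609/0.17835) = 0.5·√(4.3515e+05) = 329.83 Hz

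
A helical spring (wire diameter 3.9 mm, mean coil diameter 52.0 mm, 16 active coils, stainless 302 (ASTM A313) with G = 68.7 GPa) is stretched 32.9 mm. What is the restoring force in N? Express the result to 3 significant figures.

29.1 N

k = Gd⁴/(8D³N_a) = (68.7×10³)(3.9⁴)/(8·52.0³·16) = 0.88307 N/mm
F = k·δ = 0.88307 × 32.9 = 29.053 N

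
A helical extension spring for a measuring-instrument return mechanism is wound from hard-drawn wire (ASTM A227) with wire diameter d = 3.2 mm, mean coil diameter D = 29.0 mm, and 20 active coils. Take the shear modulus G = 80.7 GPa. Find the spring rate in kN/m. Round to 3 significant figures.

2.17 kN/m

k = Gd⁴/(8D³N_a) = (80.7×10³ × 3.2⁴) / (8 × 29.0³ × 20)
  = 8.46201e+06 / 3.90224e+06 = 2.1685 N/mm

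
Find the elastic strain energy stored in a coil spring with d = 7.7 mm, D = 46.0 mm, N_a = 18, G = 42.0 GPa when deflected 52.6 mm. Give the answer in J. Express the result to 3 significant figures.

14.6 J

k = Gd⁴/(8D³N_a) = (42.0×10³)(7.7⁴)/(8·46.0³·18) = 10.534 N/mm
U = ½kδ² = 0.5 × 10.534 × 52.6² = 14572 N·mm = 14.572 J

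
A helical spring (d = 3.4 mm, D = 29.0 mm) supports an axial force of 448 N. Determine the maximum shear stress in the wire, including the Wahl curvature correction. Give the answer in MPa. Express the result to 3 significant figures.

986 MPa

Spring index C = D/d = 29.0/3.4 = 8.5294
K_W = (4C−1)/(4C−4) + 0.615/C = 33.118/30.118 + 0.0721 = 1.1717
τ₀ = 8FD/(πd³) = 8·448·29.0/(π·3.4³) = 103936/123.48 = 841.74 MPa
τ_max = K·τ₀ = 1.1717 × 841.74 = 986.28 MPa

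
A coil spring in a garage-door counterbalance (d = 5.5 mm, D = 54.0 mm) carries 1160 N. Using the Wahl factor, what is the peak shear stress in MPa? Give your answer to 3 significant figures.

1100 MPa

Spring index C = D/d = 54.0/5.5 = 9.8182
K_W = (4C−1)/(4C−4) + 0.615/C = 38.273/35.273 + 0.0626 = 1.1477
τ₀ = 8FD/(πd³) = 8·1160·54.0/(π·5.5³) = 501120/522.68 = 958.75 MPa
τ_max = K·τ₀ = 1.1477 × 958.75 = 1100.3 MPa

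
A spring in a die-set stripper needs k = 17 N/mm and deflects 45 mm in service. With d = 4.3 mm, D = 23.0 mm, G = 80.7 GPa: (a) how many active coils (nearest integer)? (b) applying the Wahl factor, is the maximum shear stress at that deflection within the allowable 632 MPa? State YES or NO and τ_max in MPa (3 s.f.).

N_a = Gd⁴/(8D³k) = (80.7×10³)(4.3⁴)/(8·23.0³·17) = 16.67 → N_a = 17
Actual rate k = Gd⁴/(8D³·17) = 16.673 N/mm
Working load F = kδ = 16.673·45 = 750.3 N
C = 23.0/4.3 = 5.3488; K_W = (4C−1)/(4C−4)+0.615/C = 1.2874
τ_max = K_W·8FD/(πd³) = 1.2874·552.71 = 711.58 MPa
τ_max > 632 MPa → exceeds allowable

(a) 17 coils; (b) NO, τ_max = 712 MPa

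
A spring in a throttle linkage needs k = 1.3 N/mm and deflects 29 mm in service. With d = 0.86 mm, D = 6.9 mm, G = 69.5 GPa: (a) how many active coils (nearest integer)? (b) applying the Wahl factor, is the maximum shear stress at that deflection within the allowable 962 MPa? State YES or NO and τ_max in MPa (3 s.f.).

N_a = Gd⁴/(8D³k) = (69.5×10³)(0.86⁴)/(8·6.9³·1.3) = 11.13 → N_a = 11
Actual rate k = Gd⁴/(8D³·11) = 1.3151 N/mm
Working load F = kδ = 1.3151·29 = 38.137 N
C = 6.9/0.86 = 8.0233; K_W = (4C−1)/(4C−4)+0.615/C = 1.1834
τ_max = K_W·8FD/(πd³) = 1.1834·1053.5 = 1246.8 MPa
τ_max > 962 MPa → exceeds allowable

(a) 11 coils; (b) NO, τ_max = 1250 MPa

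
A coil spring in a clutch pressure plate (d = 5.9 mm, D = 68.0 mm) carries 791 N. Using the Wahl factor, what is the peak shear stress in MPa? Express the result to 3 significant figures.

Spring index C = D/d = 68.0/5.9 = 11.5254
K_W = (4C−1)/(4C−4) + 0.615/C = 45.102/42.102 + 0.0534 = 1.1246
τ₀ = 8FD/(πd³) = 8·791·68.0/(π·5.9³) = 430304/645.22 = 666.91 MPa
τ_max = K·τ₀ = 1.1246 × 666.91 = 750.02 MPa

750 MPa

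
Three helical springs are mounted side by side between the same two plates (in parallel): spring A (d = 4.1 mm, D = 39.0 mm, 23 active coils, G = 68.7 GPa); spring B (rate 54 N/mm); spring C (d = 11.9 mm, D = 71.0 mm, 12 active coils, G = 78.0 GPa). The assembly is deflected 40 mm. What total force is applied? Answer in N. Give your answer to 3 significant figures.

k_A = Gd⁴/(8D³N_a) = (68.7×10³)(4.1⁴)/(8·39.0³·23) = 1.7786 N/mm
k_C = Gd⁴/(8D³N_a) = (78.0×10³)(11.9⁴)/(8·71.0³·12) = 45.524 N/mm
Parallel: k_eq = 1.7786 + 54 + 45.524 = 101.3 N/mm
F = k_eq·δ = 101.3·40 = 4052.1 N

4050 N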